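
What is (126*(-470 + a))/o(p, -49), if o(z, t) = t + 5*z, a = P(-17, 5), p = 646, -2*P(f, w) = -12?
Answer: -58464/3181 ≈ -18.379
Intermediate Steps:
P(f, w) = 6 (P(f, w) = -½*(-12) = 6)
a = 6
(126*(-470 + a))/o(p, -49) = (126*(-470 + 6))/(-49 + 5*646) = (126*(-464))/(-49 + 3230) = -58464/3181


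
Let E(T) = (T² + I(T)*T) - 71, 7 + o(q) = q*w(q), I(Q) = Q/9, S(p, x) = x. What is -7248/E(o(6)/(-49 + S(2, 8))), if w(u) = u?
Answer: 109654992/1065749 ≈ 102.89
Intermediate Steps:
I(Q) = Q/9 (I(Q) = Q*(⅑) = Q/9)
o(q) = -7 + q² (o(q) = -7 + q*q = -7 + q²)
E(T) = -71 + 10*T²/9 (E(T) = (T² + (T/9)*T) - 71 = (T² + T²/9) - 71 = 10*T²/9 - 71 = -71 + 10*T²/9)
-7248/E(o(6)/(-49 + S(2, 8))) = -7248/(-71 + 10*((-7 + 6²)/(-49 + 8))²/9) = -7248/(-71 + 10*((-7 + 36)/(-41))²/9) = -7248/(-71 + 10*(29*(-1/41))²/9) = -7248/(-71 + 10*(-29/41)²/9) = -7248/(-71 + (10/9)*(841/1681)) = -7248/(-71 + 8410/15129) = -7248/(-1065749/15129) = -7248*(-15129/1065749) = 109654992/1065749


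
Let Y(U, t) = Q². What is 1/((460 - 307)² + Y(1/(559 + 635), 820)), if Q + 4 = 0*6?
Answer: 1/23425 ≈ 4.2689e-5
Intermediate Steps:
Q = -4 (Q = -4 + 0*6 = -4 + 0 = -4)
Y(U, t) = 16 (Y(U, t) = (-4)² = 16)
1/((460 - 307)² + Y(1/(559 + 635), 820)) = 1/((460 - 307)² + 16) = 1/(153² + 16) = 1/(23409 + 16) = 1/23425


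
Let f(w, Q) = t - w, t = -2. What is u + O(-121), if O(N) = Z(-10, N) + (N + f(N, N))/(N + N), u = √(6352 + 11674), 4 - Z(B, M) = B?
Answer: 1695/121 + √18026 ≈ 148.27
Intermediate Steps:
f(w, Q) = -2 - w
Z(B, M) = 4 - B
u = √18026 ≈ 134.26
O(N) = 14 - 1/N (O(N) = (4 - 1*(-10)) + (N + (-2 - N))/(N + N) = (4 + 10) - 2*1/(2*N) = 14 - 1/N)
u + O(-121) = √18026 + (14 - 1/(-121)) = √18026 + (14 - 1*(-1/121)) = √18026 + (14 + 1/121) = √18026 + 1695/121 = 1695/121 + √18026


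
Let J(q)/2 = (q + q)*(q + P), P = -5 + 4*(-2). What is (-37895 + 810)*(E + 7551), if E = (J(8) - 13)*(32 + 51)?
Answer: 252474680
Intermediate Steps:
P = -13 (P = -5 - 8 = -13)
J(q) = 4*q*(-13 + q) (J(q) = 2*((q + q)*(q - 13)) = 2*((2*q)*(-13 + q)) = 2*(2*q*(-13 + q)) = 4*q*(-13 + q))
E = -14359 (E = (4*8*(-13 + 8) - 13)*(32 + 51) = (4*8*(-5) - 13)*83 = (-160 - 13)*83 = -173*83 = -14359)
(-37895 + 810)*(E + 7551) = (-37895 + 810)*(-14359 + 7551) = -37085*(-6808) = 252474680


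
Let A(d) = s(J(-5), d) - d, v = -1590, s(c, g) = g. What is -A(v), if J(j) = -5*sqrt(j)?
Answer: 0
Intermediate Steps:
A(d) = 0 (A(d) = d - d = 0)
-A(v) = -1*0 = 0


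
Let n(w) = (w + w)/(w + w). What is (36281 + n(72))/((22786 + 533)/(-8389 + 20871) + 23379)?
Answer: 150957308/97279999 ≈ 1.5518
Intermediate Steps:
n(w) = 1 (n(w) = (2*w)/((2*w)) = (2*w)*(1/(2*w)) = 1)
(36281 + n(72))/((22786 + 533)/(-8389 + 20871) + 23379) = (36281 + 1)/((22786 + 533)/(-8389 + 20871) + 23379) = 36282/(23319/12482 + 23379) = 36282/(291839997/12482) = 36282*(12482/291839997) = 150957308/97279999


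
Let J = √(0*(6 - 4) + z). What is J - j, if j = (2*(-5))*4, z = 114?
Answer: 40 + √114 ≈ 50.677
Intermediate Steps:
J = √114 (J = √(0*(6 - 4) + 114) = √(0*2 + 114) = √(0 + 114) = √114 ≈ 10.677)
j = -40 (j = -10*4 = -40)
J - j = √114 - 1*(-40) = √114 + 40 = 40 + √114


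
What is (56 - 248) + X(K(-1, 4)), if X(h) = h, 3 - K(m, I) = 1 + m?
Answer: -189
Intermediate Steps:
K(m, I) = 2 - m (K(m, I) = 3 - (1 + m) = 3 + (-1 - m) = 2 - m)
(56 - 248) + X(K(-1, 4)) = (56 - 248) + (2 - 1*(-1)) = -192 + (2 + 1) = -192 + 3 = -189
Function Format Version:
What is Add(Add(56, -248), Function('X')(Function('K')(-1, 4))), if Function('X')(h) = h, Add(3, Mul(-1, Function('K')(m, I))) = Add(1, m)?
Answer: -189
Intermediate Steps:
Function('K')(m, I) = Add(2, Mul(-1, m)) (Function('K')(m, I) = Add(3, Mul(-1, Add(1, m))) = Add(3, Add(-1, Mul(-1, m))) = Add(2, Mul(-1, m)))
Add(Add(56, -248), Function('X')(Function('K')(-1, 4))) = Add(Add(56, -248), Add(2, Mul(-1, -1))) = Add(-192, Add(2, 1)) = Add(-192, 3) = -189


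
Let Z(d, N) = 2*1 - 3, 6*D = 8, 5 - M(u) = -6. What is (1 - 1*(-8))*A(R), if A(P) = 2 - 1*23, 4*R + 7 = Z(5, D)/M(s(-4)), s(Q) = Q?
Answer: -189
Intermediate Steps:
M(u) = 11 (M(u) = 5 - 1*(-6) = 5 + 6 = 11)
D = 4/3 (D = (⅙)*8 = 4/3 ≈ 1.3333)
Z(d, N) = -1 (Z(d, N) = 2 - 3 = -1)
R = -39/22 (R = -7/4 + (-1/11)/4 = -7/4 + (-1*1/11)/4 = -7/4 + (¼)*(-1/11) = -7/4 - 1/44 = -39/22 ≈ -1.7727)
A(P) = -21 (A(P) = 2 - 23 = -21)
(1 - 1*(-8))*A(R) = (1 - 1*(-8))*(-21) = (1 + 8)*(-21) = 9*(-21) = -189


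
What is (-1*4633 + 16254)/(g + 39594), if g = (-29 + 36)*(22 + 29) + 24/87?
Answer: 337009/1158587 ≈ 0.29088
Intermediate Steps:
g = 10361/29 (g = 7*51 + 24*(1/87) = 357 + 8/29 = 10361/29 ≈ 357.28)
(-1*4633 + 16254)/(g + 39594) = (-1*4633 + 16254)/(10361/29 + 39594) = (-4633 + 16254)/(1158587/29) = 11621*(29/1158587) = 337009/1158587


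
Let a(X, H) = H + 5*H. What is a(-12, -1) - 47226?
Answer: -47232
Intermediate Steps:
a(X, H) = 6*H
a(-12, -1) - 47226 = 6*(-1) - 47226 = -6 - 47226 = -47232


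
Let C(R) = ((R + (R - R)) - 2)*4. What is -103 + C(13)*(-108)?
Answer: -4855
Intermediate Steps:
C(R) = -8 + 4*R (C(R) = ((R + 0) - 2)*4 = (R - 2)*4 = (-2 + R)*4 = -8 + 4*R)
-103 + C(13)*(-108) = -103 + (-8 + 4*13)*(-108) = -103 + (-8 + 52)*(-108) = -103 + 44*(-108) = -103 - 4752 = -4855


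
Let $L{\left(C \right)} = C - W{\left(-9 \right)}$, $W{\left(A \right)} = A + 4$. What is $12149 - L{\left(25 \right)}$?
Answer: $12119$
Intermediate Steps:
$W{\left(A \right)} = 4 + A$
$L{\left(C \right)} = 5 + C$ ($L{\left(C \right)} = C - \left(4 - 9\right) = C - -5 = C + 5 = 5 + C$)
$12149 - L{\left(25 \right)} = 12149 - \left(5 + 25\right) = 12149 - 30 = 12119$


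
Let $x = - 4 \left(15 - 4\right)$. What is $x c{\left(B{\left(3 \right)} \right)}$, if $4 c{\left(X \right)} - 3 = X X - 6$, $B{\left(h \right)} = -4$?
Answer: $-143$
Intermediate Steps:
$x = -44$ ($x = \left(-4\right) 11 = -44$)
$c{\left(X \right)} = - \frac{3}{4} + \frac{X^{2}}{4}$ ($c{\left(X \right)} = \frac{3}{4} + \frac{X X - 6}{4} = \frac{3}{4} + \frac{X^{2} - 6}{4} = \frac{3}{4} + \frac{-6 + X^{2}}{4} = \frac{3}{4} + \left(- \frac{3}{2} + \frac{X^{2}}{4}\right) = - \frac{3}{4} + \frac{X^{2}}{4}$)
$x c{\left(B{\left(3 \right)} \right)} = - 44 \left(- \frac{3}{4} + \frac{\left(-4\right)^{2}}{4}\right) = - 44 \left(- \frac{3}{4} + \frac{1}{4} \cdot 16\right) = - 44 \left(- \frac{3}{4} + 4\right) = \left(-44\right) \frac{13}{4} = -143$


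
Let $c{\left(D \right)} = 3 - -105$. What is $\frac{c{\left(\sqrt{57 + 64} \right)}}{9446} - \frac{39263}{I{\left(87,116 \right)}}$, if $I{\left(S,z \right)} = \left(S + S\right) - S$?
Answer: $- \frac{185434451}{410901} \approx -451.29$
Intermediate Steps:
$c{\left(D \right)} = 108$ ($c{\left(D \right)} = 3 + 105 = 108$)
$I{\left(S,z \right)} = S$ ($I{\left(S,z \right)} = 2 S - S = S$)
$\frac{c{\left(\sqrt{57 + 64} \right)}}{9446} - \frac{39263}{I{\left(87,116 \right)}} = \frac{108}{9446} - \frac{39263}{87} = 108 \cdot \frac{1}{9446} - \frac{39263}{87} = \frac{54}{4723} - \frac{39263}{87} = - \frac{185434451}{410901}$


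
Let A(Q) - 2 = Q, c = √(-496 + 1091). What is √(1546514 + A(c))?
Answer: √(1546516 + √595) ≈ 1243.6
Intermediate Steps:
c = √595 ≈ 24.393
A(Q) = 2 + Q
√(1546514 + A(c)) = √(1546514 + (2 + √595)) = √(1546516 + √595)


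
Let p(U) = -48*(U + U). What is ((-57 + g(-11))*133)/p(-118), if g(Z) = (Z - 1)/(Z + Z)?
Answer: -27531/41536 ≈ -0.66282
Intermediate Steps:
p(U) = -96*U
g(Z) = (-1 + Z)/(2*Z) (g(Z) = (-1 + Z)/((2*Z)) = (-1 + Z)*(1/(2*Z)) = (-1 + Z)/(2*Z))
((-57 + g(-11))*133)/p(-118) = ((-57 + (1/2)*(-1 - 11)/(-11))*133)/((-96*(-118))) = ((-57 + (1/2)*(-1/11)*(-12))*133)/11328 = ((-57 + 6/11)*133)*(1/11328) = -621/11*133*(1/11328) = -82593/11*1/11328 = -27531/41536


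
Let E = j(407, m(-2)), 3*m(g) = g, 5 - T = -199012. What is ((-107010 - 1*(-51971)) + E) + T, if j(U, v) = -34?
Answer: 143944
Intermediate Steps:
T = 199017 (T = 5 - 1*(-199012) = 5 + 199012 = 199017)
m(g) = g/3
E = -34
((-107010 - 1*(-51971)) + E) + T = ((-107010 - 1*(-51971)) - 34) + 199017 = ((-107010 + 51971) - 34) + 199017 = (-55039 - 34) + 199017 = -55073 + 199017 = 143944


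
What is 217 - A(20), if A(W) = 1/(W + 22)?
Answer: 9113/42 ≈ 216.98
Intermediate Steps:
A(W) = 1/(22 + W)
217 - A(20) = 217 - 1/(22 + 20) = 217 - 1/42 = 9113/42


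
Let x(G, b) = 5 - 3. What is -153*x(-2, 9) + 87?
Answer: -219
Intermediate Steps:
x(G, b) = 2
-153*x(-2, 9) + 87 = -153*2 + 87 = -306 + 87 = -219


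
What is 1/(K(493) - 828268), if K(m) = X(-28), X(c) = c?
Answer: -1/828296 ≈ -1.2073e-6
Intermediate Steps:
K(m) = -28
1/(K(493) - 828268) = 1/(-28 - 828268) = 1/(-828296) = -1/828296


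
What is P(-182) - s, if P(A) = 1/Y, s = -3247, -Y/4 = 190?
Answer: 2467719/760 ≈ 3247.0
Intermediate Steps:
Y = -760 (Y = -4*190 = -760)
P(A) = -1/760 (P(A) = 1/(-760) = -1/760)
P(-182) - s = -1/760 - 1*(-3247) = -1/760 + 3247 = 2467719/760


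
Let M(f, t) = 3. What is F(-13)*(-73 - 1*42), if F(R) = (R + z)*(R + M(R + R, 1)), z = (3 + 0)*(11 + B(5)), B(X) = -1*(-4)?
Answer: 36800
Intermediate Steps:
B(X) = 4
z = 45 (z = (3 + 0)*(11 + 4) = 3*15 = 45)
F(R) = (3 + R)*(45 + R) (F(R) = (R + 45)*(R + 3) = (45 + R)*(3 + R) = (3 + R)*(45 + R))
F(-13)*(-73 - 1*42) = (135 + (-13)² + 48*(-13))*(-73 - 1*42) = (135 + 169 - 624)*(-73 - 42) = -320*(-115) = 36800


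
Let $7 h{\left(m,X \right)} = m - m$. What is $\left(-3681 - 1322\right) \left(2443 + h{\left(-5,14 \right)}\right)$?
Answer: $-12222329$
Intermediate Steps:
$h{\left(m,X \right)} = 0$ ($h{\left(m,X \right)} = \frac{m - m}{7} = \frac{1}{7} \cdot 0 = 0$)
$\left(-3681 - 1322\right) \left(2443 + h{\left(-5,14 \right)}\right) = \left(-3681 - 1322\right) \left(2443 + 0\right) = \left(-5003\right) 2443 = -12222329$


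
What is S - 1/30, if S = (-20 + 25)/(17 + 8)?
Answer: ⅙ ≈ 0.16667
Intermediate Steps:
S = ⅕ (S = 5/25 = 5*(1/25) = ⅕ ≈ 0.20000)
S - 1/30 = ⅕ - 1/30 = ⅙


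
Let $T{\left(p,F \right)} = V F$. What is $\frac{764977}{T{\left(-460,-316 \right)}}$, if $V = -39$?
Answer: $\frac{764977}{12324} \approx 62.072$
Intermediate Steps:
$T{\left(p,F \right)} = - 39 F$
$\frac{764977}{T{\left(-460,-316 \right)}} = \frac{764977}{\left(-39\right) \left(-316\right)} = \frac{764977}{12324}$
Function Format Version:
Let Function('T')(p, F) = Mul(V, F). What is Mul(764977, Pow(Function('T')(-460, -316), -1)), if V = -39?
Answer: Rational(764977, 12324) ≈ 62.072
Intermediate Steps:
Function('T')(p, F) = Mul(-39, F)
Mul(764977, Pow(Function('T')(-460, -316), -1)) = Mul(764977, Pow(Mul(-39, -316), -1)) = Mul(764977, Pow(12324, -1)) = Mul(764977, Rational(1, 12324)) = Rational(764977, 12324)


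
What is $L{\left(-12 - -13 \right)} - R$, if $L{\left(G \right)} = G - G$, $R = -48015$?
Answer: $48015$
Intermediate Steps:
$L{\left(G \right)} = 0$
$L{\left(-12 - -13 \right)} - R = 0 - -48015 = 0 + 48015 = 48015$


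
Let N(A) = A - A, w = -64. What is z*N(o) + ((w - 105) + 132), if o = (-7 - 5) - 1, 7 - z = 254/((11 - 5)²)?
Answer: -37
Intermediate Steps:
z = -1/18 (z = 7 - 254/((11 - 5)²) = 7 - 254/(6²) = 7 - 254/36 = 7 - 1*127/18 = 7 - 127/18 = -1/18 ≈ -0.055556)
o = -13 (o = -12 - 1 = -13)
N(A) = 0
z*N(o) + ((w - 105) + 132) = -1/18*0 + ((-64 - 105) + 132) = 0 + (-169 + 132) = 0 - 37 = -37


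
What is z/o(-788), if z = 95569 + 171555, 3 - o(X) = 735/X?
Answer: 210493712/3099 ≈ 67923.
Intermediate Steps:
o(X) = 3 - 735/X
z = 267124
z/o(-788) = 267124/(3 - 735/(-788)) = 267124/(3 - 735*(-1/788)) = 267124/(3 + 735/788) = 267124/(3099/788) = 267124*(788/3099) = 210493712/3099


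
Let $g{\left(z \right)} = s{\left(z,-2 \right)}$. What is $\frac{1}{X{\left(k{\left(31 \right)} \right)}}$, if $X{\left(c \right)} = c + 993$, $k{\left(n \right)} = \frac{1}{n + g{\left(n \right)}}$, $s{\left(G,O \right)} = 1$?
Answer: $\frac{32}{31777} \approx 0.001007$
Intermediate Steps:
$g{\left(z \right)} = 1$
$k{\left(n \right)} = \frac{1}{1 + n}$ ($k{\left(n \right)} = \frac{1}{n + 1} = \frac{1}{1 + n}$)
$X{\left(c \right)} = 993 + c$
$\frac{1}{X{\left(k{\left(31 \right)} \right)}} = \frac{1}{993 + \frac{1}{1 + 31}} = \frac{1}{993 + \frac{1}{32}} = \frac{1}{\frac{31777}{32}} = \frac{32}{31777}$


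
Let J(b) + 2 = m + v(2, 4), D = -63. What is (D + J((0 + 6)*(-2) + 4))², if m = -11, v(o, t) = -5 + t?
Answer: 5929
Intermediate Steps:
J(b) = -14 (J(b) = -2 + (-11 + (-5 + 4)) = -2 + (-11 - 1) = -2 - 12 = -14)
(D + J((0 + 6)*(-2) + 4))² = (-63 - 14)² = (-77)² = 5929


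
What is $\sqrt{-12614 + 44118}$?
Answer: $4 \sqrt{1969} \approx 177.49$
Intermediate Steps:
$\sqrt{-12614 + 44118} = \sqrt{31504} = 4 \sqrt{1969}$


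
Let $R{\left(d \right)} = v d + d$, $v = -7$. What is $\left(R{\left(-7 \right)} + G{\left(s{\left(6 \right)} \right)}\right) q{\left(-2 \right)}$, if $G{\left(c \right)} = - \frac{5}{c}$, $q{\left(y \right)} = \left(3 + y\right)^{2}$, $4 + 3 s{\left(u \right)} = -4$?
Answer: $\frac{351}{8} \approx 43.875$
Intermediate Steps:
$s{\left(u \right)} = - \frac{8}{3}$ ($s{\left(u \right)} = - \frac{4}{3} + \frac{1}{3} \left(-4\right) = - \frac{4}{3} - \frac{4}{3} = - \frac{8}{3}$)
$R{\left(d \right)} = - 6 d$ ($R{\left(d \right)} = - 7 d + d = - 6 d$)
$\left(R{\left(-7 \right)} + G{\left(s{\left(6 \right)} \right)}\right) q{\left(-2 \right)} = \left(\left(-6\right) \left(-7\right) - \frac{5}{- \frac{8}{3}}\right) \left(3 - 2\right)^{2} = \left(42 - - \frac{15}{8}\right) 1^{2} = \left(42 + \frac{15}{8}\right) 1 = \frac{351}{8} \cdot 1 = \frac{351}{8}$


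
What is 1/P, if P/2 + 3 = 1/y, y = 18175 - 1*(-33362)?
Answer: -51537/309220 ≈ -0.16667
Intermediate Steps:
y = 51537 (y = 18175 + 33362 = 51537)
P = -309220/51537 (P = -6 + 2/51537 = -309220/51537 ≈ -6.0000)
1/P = 1/(-309220/51537) = -51537/309220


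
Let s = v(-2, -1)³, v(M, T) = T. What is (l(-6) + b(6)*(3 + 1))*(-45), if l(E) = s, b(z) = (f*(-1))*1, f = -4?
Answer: -675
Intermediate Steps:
s = -1 (s = (-1)³ = -1)
b(z) = 4 (b(z) = -4*(-1)*1 = 4*1 = 4)
l(E) = -1
(l(-6) + b(6)*(3 + 1))*(-45) = (-1 + 4*(3 + 1))*(-45) = (-1 + 4*4)*(-45) = (-1 + 16)*(-45) = 15*(-45) = -675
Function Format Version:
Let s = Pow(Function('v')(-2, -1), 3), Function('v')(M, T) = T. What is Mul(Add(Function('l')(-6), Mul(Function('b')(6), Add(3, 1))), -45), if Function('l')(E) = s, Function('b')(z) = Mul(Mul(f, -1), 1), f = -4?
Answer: -675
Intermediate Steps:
s = -1 (s = Pow(-1, 3) = -1)
Function('b')(z) = 4 (Function('b')(z) = Mul(Mul(-4, -1), 1) = Mul(4, 1) = 4)
Function('l')(E) = -1
Mul(Add(Function('l')(-6), Mul(Function('b')(6), Add(3, 1))), -45) = Mul(Add(-1, Mul(4, Add(3, 1))), -45) = Mul(Add(-1, Mul(4, 4)), -45) = Mul(Add(-1, 16), -45) = Mul(15, -45) = -675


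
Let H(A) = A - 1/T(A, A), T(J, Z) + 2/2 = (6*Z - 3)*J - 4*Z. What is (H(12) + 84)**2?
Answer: 5592497089/606841 ≈ 9215.8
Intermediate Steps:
T(J, Z) = -1 - 4*Z + J*(-3 + 6*Z) (T(J, Z) = -1 + ((6*Z - 3)*J - 4*Z) = -1 + ((-3 + 6*Z)*J - 4*Z) = -1 + (J*(-3 + 6*Z) - 4*Z) = -1 + (-4*Z + J*(-3 + 6*Z)) = -1 - 4*Z + J*(-3 + 6*Z))
H(A) = A - 1/(-1 - 7*A + 6*A**2) (H(A) = A - 1/(-1 - 4*A - 3*A + 6*A*A) = A - 1/(-1 - 4*A - 3*A + 6*A**2) = A - 1/(-1 - 7*A + 6*A**2))
(H(12) + 84)**2 = ((12 + 1/(1 - 6*12**2 + 7*12)) + 84)**2 = ((12 + 1/(1 - 6*144 + 84)) + 84)**2 = ((12 + 1/(1 - 864 + 84)) + 84)**2 = ((12 + 1/(-779)) + 84)**2 = ((12 - 1/779) + 84)**2 = (9347/779 + 84)**2 = (74783/779)**2 = 5592497089/606841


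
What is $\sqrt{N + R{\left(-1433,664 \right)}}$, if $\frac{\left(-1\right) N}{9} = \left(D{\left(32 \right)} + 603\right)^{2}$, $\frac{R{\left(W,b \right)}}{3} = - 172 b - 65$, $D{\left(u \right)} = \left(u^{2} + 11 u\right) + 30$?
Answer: $6 i \sqrt{1018543} \approx 6055.4 i$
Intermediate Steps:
$D{\left(u \right)} = 30 + u^{2} + 11 u$
$R{\left(W,b \right)} = -195 - 516 b$ ($R{\left(W,b \right)} = 3 \left(- 172 b - 65\right) = 3 \left(-65 - 172 b\right) = -195 - 516 b$)
$N = -36324729$ ($N = - 9 \left(\left(30 + 32^{2} + 11 \cdot 32\right) + 603\right)^{2} = - 9 \left(\left(30 + 1024 + 352\right) + 603\right)^{2} = - 9 \left(1406 + 603\right)^{2} = - 9 \cdot 2009^{2} = \left(-9\right) 4036081 = -36324729$)
$\sqrt{N + R{\left(-1433,664 \right)}} = \sqrt{-36324729 - 342819} = \sqrt{-36667548} = 6 i \sqrt{1018543}$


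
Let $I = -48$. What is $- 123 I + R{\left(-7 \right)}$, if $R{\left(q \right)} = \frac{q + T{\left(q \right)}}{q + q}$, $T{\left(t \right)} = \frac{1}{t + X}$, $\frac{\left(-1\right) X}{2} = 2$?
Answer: $\frac{454647}{77} \approx 5904.5$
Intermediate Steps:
$X = -4$ ($X = \left(-2\right) 2 = -4$)
$T{\left(t \right)} = \frac{1}{-4 + t}$ ($T{\left(t \right)} = \frac{1}{t - 4} = \frac{1}{-4 + t}$)
$R{\left(q \right)} = \frac{q + \frac{1}{-4 + q}}{2 q}$ ($R{\left(q \right)} = \frac{q + \frac{1}{-4 + q}}{q + q} = \frac{q + \frac{1}{-4 + q}}{2 q}$)
$- 123 I + R{\left(-7 \right)} = \left(-123\right) \left(-48\right) + \frac{1 - 7 \left(-4 - 7\right)}{2 \left(-7\right) \left(-4 - 7\right)} = 5904 + \frac{1}{2} \left(- \frac{1}{7}\right) \frac{1}{-11} \left(1 - -77\right) = 5904 + \frac{1}{2} \left(- \frac{1}{7}\right) \left(- \frac{1}{11}\right) \left(1 + 77\right) = 5904 + \frac{1}{2} \left(- \frac{1}{7}\right) \left(- \frac{1}{11}\right) 78 = 5904 + \frac{39}{77} = \frac{454647}{77}$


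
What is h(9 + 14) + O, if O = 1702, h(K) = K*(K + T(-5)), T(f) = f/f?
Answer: 2254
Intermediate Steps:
T(f) = 1
h(K) = K*(1 + K) (h(K) = K*(K + 1) = K*(1 + K))
h(9 + 14) + O = (9 + 14)*(1 + (9 + 14)) + 1702 = 23*(1 + 23) + 1702 = 23*24 + 1702 = 552 + 1702 = 2254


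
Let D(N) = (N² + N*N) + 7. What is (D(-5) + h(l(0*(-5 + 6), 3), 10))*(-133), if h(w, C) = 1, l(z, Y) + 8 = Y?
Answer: -7714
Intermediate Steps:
l(z, Y) = -8 + Y
D(N) = 7 + 2*N² (D(N) = (N² + N²) + 7 = 2*N² + 7 = 7 + 2*N²)
(D(-5) + h(l(0*(-5 + 6), 3), 10))*(-133) = ((7 + 2*(-5)²) + 1)*(-133) = ((7 + 2*25) + 1)*(-133) = ((7 + 50) + 1)*(-133) = (57 + 1)*(-133) = 58*(-133) = -7714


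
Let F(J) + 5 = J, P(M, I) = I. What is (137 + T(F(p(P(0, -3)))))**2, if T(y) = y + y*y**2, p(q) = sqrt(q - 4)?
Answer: -20783 + 15456*I*sqrt(7) ≈ -20783.0 + 40893.0*I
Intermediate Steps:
p(q) = sqrt(-4 + q)
F(J) = -5 + J
T(y) = y + y**3
(137 + T(F(p(P(0, -3)))))**2 = (137 + ((-5 + sqrt(-4 - 3)) + (-5 + sqrt(-4 - 3))**3))**2 = (137 + ((-5 + sqrt(-7)) + (-5 + sqrt(-7))**3))**2 = (137 + ((-5 + I*sqrt(7)) + (-5 + I*sqrt(7))**3))**2 = (137 + (-5 + (-5 + I*sqrt(7))**3 + I*sqrt(7)))**2 = (132 + (-5 + I*sqrt(7))**3 + I*sqrt(7))**2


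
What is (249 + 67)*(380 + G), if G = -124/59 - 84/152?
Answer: 133669422/1121 ≈ 1.1924e+5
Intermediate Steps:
G = -5951/2242 (G = -124*1/59 - 84*1/152 = -124/59 - 21/38 = -5951/2242 ≈ -2.6543)
(249 + 67)*(380 + G) = (249 + 67)*(380 - 5951/2242) = 316*(846009/2242) = 133669422/1121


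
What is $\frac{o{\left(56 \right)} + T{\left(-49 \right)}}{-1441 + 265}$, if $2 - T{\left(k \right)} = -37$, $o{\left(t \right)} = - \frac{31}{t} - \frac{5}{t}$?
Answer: $- \frac{179}{5488} \approx -0.032617$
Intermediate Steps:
$o{\left(t \right)} = - \frac{36}{t}$
$T{\left(k \right)} = 39$ ($T{\left(k \right)} = 2 - -37 = 2 + 37 = 39$)
$\frac{o{\left(56 \right)} + T{\left(-49 \right)}}{-1441 + 265} = \frac{- \frac{36}{56} + 39}{-1441 + 265} = \frac{\left(-36\right) \frac{1}{56} + 39}{-1176} = \left(- \frac{9}{14} + 39\right) \left(- \frac{1}{1176}\right) = \frac{537}{14} \left(- \frac{1}{1176}\right) = - \frac{179}{5488}$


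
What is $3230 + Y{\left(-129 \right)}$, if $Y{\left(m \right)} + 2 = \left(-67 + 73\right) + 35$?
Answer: $3269$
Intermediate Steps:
$Y{\left(m \right)} = 39$ ($Y{\left(m \right)} = -2 + \left(\left(-67 + 73\right) + 35\right) = -2 + \left(6 + 35\right) = -2 + 41 = 39$)
$3230 + Y{\left(-129 \right)} = 3230 + 39 = 3269$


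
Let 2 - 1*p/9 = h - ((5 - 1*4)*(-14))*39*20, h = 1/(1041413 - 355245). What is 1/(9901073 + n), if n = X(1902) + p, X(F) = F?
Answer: 686168/6727680309775 ≈ 1.0199e-7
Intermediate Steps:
h = 1/686168 ≈ 1.4574e-6
p = -67424240025/686168 (p = 18 - 9*(1/686168 - ((5 - 1*4)*(-14))*39*20) = 18 - 9*(1/686168 - ((5 - 4)*(-14))*39*20) = 18 - 9*(1/686168 - (1*(-14))*39*20) = 18 - 9*(1/686168 - (-14*39)*20) = 18 - 9*(1/686168 - (-546)*20) = 18 - 9*(1/686168 - 1*(-10920)) = 18 - 9*(1/686168 + 10920) = 18 - 9*7492954561/686168 = 18 - 67436591049/686168 = -67424240025/686168 ≈ -98262.)
n = -66119148489/686168 (n = 1902 - 67424240025/686168 = -66119148489/686168 ≈ -96360.)
1/(9901073 + n) = 1/(9901073 - 66119148489/686168) = 1/(6727680309775/686168) = 686168/6727680309775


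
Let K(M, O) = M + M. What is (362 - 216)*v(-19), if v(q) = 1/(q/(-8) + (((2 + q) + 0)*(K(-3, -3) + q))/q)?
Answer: -22192/3039 ≈ -7.3024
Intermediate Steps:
K(M, O) = 2*M
v(q) = 1/(-q/8 + (-6 + q)*(2 + q)/q) (v(q) = 1/(q/(-8) + (((2 + q) + 0)*(2*(-3) + q))/q) = 1/(q*(-1/8) + ((2 + q)*(-6 + q))/q) = 1/(-q/8 + ((-6 + q)*(2 + q))/q) = 1/(-q/8 + (-6 + q)*(2 + q)/q))
(362 - 216)*v(-19) = (362 - 216)*(8*(-19)/(-96 - 32*(-19) + 7*(-19)**2)) = 146*(8*(-19)/(-96 + 608 + 7*361)) = 146*(8*(-19)/(-96 + 608 + 2527)) = 146*(8*(-19)/3039) = 146*(8*(-19)*(1/3039)) = 146*(-152/3039) = -22192/3039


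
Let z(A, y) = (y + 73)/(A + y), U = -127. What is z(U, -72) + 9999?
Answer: 1989800/199 ≈ 9999.0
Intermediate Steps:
z(A, y) = (73 + y)/(A + y)
z(U, -72) + 9999 = (73 - 72)/(-127 - 72) + 9999 = 1/(-199) + 9999 = -1/199*1 + 9999 = -1/199 + 9999 = 1989800/199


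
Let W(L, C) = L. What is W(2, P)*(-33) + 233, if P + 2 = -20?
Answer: 167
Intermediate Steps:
P = -22 (P = -2 - 20 = -22)
W(2, P)*(-33) + 233 = 2*(-33) + 233 = -66 + 233 = 167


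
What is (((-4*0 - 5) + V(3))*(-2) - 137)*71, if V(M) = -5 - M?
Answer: -7881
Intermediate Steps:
(((-4*0 - 5) + V(3))*(-2) - 137)*71 = (((-4*0 - 5) + (-5 - 1*3))*(-2) - 137)*71 = (((0 - 5) + (-5 - 3))*(-2) - 137)*71 = ((-5 - 8)*(-2) - 137)*71 = (-13*(-2) - 137)*71 = (26 - 137)*71 = -111*71 = -7881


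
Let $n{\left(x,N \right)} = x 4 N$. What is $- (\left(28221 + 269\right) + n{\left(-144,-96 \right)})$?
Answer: $-83786$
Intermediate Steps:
$n{\left(x,N \right)} = 4 N x$ ($n{\left(x,N \right)} = 4 x N = 4 N x$)
$- (\left(28221 + 269\right) + n{\left(-144,-96 \right)}) = - (\left(28221 + 269\right) + 4 \left(-96\right) \left(-144\right)) = - (28490 + 55296) = \left(-1\right) 83786 = -83786$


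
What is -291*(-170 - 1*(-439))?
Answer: -78279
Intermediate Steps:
-291*(-170 - 1*(-439)) = -291*(-170 + 439) = -291*269 = -78279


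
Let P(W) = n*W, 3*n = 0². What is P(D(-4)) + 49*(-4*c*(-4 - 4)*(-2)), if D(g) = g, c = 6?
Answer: -18816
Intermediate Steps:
n = 0 (n = (⅓)*0² = (⅓)*0 = 0)
P(W) = 0 (P(W) = 0*W = 0)
P(D(-4)) + 49*(-4*c*(-4 - 4)*(-2)) = 0 + 49*(-24*(-4 - 4)*(-2)) = 0 + 49*(-24*(-8)*(-2)) = 0 + 49*(-4*(-48)*(-2)) = 0 + 49*(192*(-2)) = 0 + 49*(-384) = 0 - 18816 = -18816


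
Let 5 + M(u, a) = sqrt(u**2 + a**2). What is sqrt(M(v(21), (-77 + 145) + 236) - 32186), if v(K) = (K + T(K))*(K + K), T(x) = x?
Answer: sqrt(-32191 + 4*sqrt(200257)) ≈ 174.36*I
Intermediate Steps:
v(K) = 4*K**2 (v(K) = (K + K)*(K + K) = (2*K)*(2*K) = 4*K**2)
M(u, a) = -5 + sqrt(a**2 + u**2) (M(u, a) = -5 + sqrt(u**2 + a**2) = -5 + sqrt(a**2 + u**2))
sqrt(M(v(21), (-77 + 145) + 236) - 32186) = sqrt((-5 + sqrt(((-77 + 145) + 236)**2 + (4*21**2)**2)) - 32186) = sqrt((-5 + sqrt((68 + 236)**2 + (4*441)**2)) - 32186) = sqrt((-5 + sqrt(304**2 + 1764**2)) - 32186) = sqrt((-5 + sqrt(92416 + 3111696)) - 32186) = sqrt((-5 + sqrt(3204112)) - 32186) = sqrt((-5 + 4*sqrt(200257)) - 32186) = sqrt(-32191 + 4*sqrt(200257))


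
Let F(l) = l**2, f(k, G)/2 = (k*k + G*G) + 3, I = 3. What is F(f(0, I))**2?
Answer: 331776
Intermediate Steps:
f(k, G) = 6 + 2*G**2 + 2*k**2 (f(k, G) = 2*((k*k + G*G) + 3) = 2*((k**2 + G**2) + 3) = 2*((G**2 + k**2) + 3) = 2*(3 + G**2 + k**2) = 6 + 2*G**2 + 2*k**2)
F(f(0, I))**2 = ((6 + 2*3**2 + 2*0**2)**2)**2 = ((6 + 2*9 + 2*0)**2)**2 = ((6 + 18 + 0)**2)**2 = (24**2)**2 = 576**2 = 331776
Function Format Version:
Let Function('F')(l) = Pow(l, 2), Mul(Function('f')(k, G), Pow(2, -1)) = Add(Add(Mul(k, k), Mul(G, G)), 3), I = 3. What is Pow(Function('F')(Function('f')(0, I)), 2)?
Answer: 331776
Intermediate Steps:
Function('f')(k, G) = Add(6, Mul(2, Pow(G, 2)), Mul(2, Pow(k, 2))) (Function('f')(k, G) = Mul(2, Add(Add(Mul(k, k), Mul(G, G)), 3)) = Mul(2, Add(Add(Pow(k, 2), Pow(G, 2)), 3)) = Mul(2, Add(Add(Pow(G, 2), Pow(k, 2)), 3)) = Mul(2, Add(3, Pow(G, 2), Pow(k, 2))) = Add(6, Mul(2, Pow(G, 2)), Mul(2, Pow(k, 2))))
Pow(Function('F')(Function('f')(0, I)), 2) = Pow(Pow(Add(6, Mul(2, Pow(3, 2)), Mul(2, Pow(0, 2))), 2), 2) = Pow(Pow(Add(6, Mul(2, 9), Mul(2, 0)), 2), 2) = Pow(Pow(Add(6, 18, 0), 2), 2) = Pow(Pow(24, 2), 2) = Pow(576, 2) = 331776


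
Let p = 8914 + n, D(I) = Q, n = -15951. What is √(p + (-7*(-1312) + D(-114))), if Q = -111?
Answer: 2*√509 ≈ 45.122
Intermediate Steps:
D(I) = -111
p = -7037 (p = 8914 - 15951 = -7037)
√(p + (-7*(-1312) + D(-114))) = √(-7037 + (-7*(-1312) - 111)) = √(-7037 + (9184 - 111)) = √(-7037 + 9073) = √2036 = 2*√509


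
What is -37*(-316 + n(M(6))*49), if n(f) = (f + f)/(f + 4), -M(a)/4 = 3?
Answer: 6253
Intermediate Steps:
M(a) = -12 (M(a) = -4*3 = -12)
n(f) = 2*f/(4 + f) (n(f) = (2*f)/(4 + f) = 2*f/(4 + f))
-37*(-316 + n(M(6))*49) = -37*(-316 + (2*(-12)/(4 - 12))*49) = -37*(-316 + (2*(-12)/(-8))*49) = -37*(-316 + (2*(-12)*(-1/8))*49) = -37*(-316 + 3*49) = -37*(-316 + 147) = -37*(-169) = 6253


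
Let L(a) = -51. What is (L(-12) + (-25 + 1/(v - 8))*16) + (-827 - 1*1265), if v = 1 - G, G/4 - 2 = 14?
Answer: -180569/71 ≈ -2543.2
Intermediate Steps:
G = 64 (G = 8 + 4*14 = 8 + 56 = 64)
v = -63 (v = 1 - 1*64 = 1 - 64 = -63)
(L(-12) + (-25 + 1/(v - 8))*16) + (-827 - 1*1265) = (-51 + (-25 + 1/(-63 - 8))*16) + (-827 - 1*1265) = (-51 + (-25 + 1/(-71))*16) + (-827 - 1265) = (-51 + (-25 - 1/71)*16) - 2092 = (-51 - 1776/71*16) - 2092 = (-51 - 28416/71) - 2092 = -32037/71 - 2092 = -180569/71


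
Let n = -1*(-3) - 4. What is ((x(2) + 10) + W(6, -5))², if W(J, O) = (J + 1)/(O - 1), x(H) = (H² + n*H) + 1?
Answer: 5041/36 ≈ 140.03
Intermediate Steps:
n = -1 (n = 3 - 4 = -1)
x(H) = 1 + H² - H (x(H) = (H² - H) + 1 = 1 + H² - H)
W(J, O) = (1 + J)/(-1 + O)
((x(2) + 10) + W(6, -5))² = (((1 + 2² - 1*2) + 10) + (1 + 6)/(-1 - 5))² = (((1 + 4 - 2) + 10) + 7/(-6))² = ((3 + 10) - ⅙*7)² = (13 - 7/6)² = (71/6)² = 5041/36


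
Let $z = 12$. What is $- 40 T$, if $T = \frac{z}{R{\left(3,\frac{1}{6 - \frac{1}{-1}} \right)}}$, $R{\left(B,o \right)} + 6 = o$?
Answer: $\frac{3360}{41} \approx 81.951$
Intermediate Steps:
$R{\left(B,o \right)} = -6 + o$
$T = - \frac{84}{41}$ ($T = \frac{12}{-6 + \frac{1}{6 - \frac{1}{-1}}} = \frac{12}{-6 + \frac{1}{6 - -1}} = \frac{12}{-6 + \frac{1}{6 + 1}} = \frac{12}{-6 + \frac{1}{7}} = \frac{12}{- \frac{41}{7}} = 12 \left(- \frac{7}{41}\right) = - \frac{84}{41} \approx -2.0488$)
$- 40 T = \left(-40\right) \left(- \frac{84}{41}\right) = \frac{3360}{41}$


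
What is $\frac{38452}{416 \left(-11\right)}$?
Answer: $- \frac{9613}{1144} \approx -8.403$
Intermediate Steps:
$\frac{38452}{416 \left(-11\right)} = \frac{38452}{-4576} = 38452 \left(- \frac{1}{4576}\right) = - \frac{9613}{1144}$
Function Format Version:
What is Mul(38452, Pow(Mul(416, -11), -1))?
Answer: Rational(-9613, 1144) ≈ -8.4030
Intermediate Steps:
Mul(38452, Pow(Mul(416, -11), -1)) = Mul(38452, Pow(-4576, -1)) = Mul(38452, Rational(-1, 4576)) = Rational(-9613, 1144)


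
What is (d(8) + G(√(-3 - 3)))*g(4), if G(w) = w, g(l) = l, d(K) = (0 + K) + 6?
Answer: 56 + 4*I*√6 ≈ 56.0 + 9.798*I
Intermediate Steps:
d(K) = 6 + K (d(K) = K + 6 = 6 + K)
(d(8) + G(√(-3 - 3)))*g(4) = ((6 + 8) + √(-3 - 3))*4 = (14 + √(-6))*4 = (14 + I*√6)*4 = 56 + 4*I*√6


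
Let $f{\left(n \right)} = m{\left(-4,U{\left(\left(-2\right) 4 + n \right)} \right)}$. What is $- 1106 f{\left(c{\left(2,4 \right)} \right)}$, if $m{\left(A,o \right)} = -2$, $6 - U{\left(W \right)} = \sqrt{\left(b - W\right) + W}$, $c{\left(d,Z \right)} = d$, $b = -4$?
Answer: $2212$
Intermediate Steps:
$U{\left(W \right)} = 6 - 2 i$ ($U{\left(W \right)} = 6 - \sqrt{\left(-4 - W\right) + W} = 6 - \sqrt{-4} = 6 - 2 i$)
$f{\left(n \right)} = -2$
$- 1106 f{\left(c{\left(2,4 \right)} \right)} = \left(-1106\right) \left(-2\right) = 2212$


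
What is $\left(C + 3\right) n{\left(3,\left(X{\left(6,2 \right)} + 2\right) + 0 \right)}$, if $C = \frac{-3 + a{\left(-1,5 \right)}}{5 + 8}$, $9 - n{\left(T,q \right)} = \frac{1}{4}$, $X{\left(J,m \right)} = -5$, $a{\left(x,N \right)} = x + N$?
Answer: $\frac{350}{13} \approx 26.923$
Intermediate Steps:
$a{\left(x,N \right)} = N + x$
$n{\left(T,q \right)} = \frac{35}{4}$ ($n{\left(T,q \right)} = 9 - \frac{1}{4} = \frac{35}{4}$)
$C = \frac{1}{13}$ ($C = \frac{-3 + \left(5 - 1\right)}{5 + 8} = \frac{-3 + 4}{13} = 1 \cdot \frac{1}{13} = \frac{1}{13} \approx 0.076923$)
$\left(C + 3\right) n{\left(3,\left(X{\left(6,2 \right)} + 2\right) + 0 \right)} = \left(\frac{1}{13} + 3\right) \frac{35}{4} = \frac{40}{13} \cdot \frac{35}{4} = \frac{350}{13}$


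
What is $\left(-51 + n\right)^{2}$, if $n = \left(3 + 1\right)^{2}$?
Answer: $1225$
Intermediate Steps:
$n = 16$ ($n = 4^{2} = 16$)
$\left(-51 + n\right)^{2} = \left(-51 + 16\right)^{2} = \left(-35\right)^{2} = 1225$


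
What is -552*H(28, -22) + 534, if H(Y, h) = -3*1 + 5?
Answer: -570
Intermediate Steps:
H(Y, h) = 2 (H(Y, h) = -3 + 5 = 2)
-552*H(28, -22) + 534 = -552*2 + 534 = -1104 + 534 = -570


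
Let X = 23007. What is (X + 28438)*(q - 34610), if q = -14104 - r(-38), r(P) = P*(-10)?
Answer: -2525640830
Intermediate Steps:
r(P) = -10*P
q = -14484 (q = -14104 - (-10)*(-38) = -14104 - 1*380 = -14104 - 380 = -14484)
(X + 28438)*(q - 34610) = (23007 + 28438)*(-14484 - 34610) = 51445*(-49094) = -2525640830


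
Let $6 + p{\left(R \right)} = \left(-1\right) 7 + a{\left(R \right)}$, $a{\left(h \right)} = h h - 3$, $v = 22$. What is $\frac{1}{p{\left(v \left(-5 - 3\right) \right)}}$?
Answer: $\frac{1}{30960} \approx 3.23 \cdot 10^{-5}$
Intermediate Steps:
$a{\left(h \right)} = -3 + h^{2}$ ($a{\left(h \right)} = h^{2} - 3 = -3 + h^{2}$)
$p{\left(R \right)} = -16 + R^{2}$ ($p{\left(R \right)} = -6 + \left(\left(-1\right) 7 + \left(-3 + R^{2}\right)\right) = -6 + \left(-7 + \left(-3 + R^{2}\right)\right) = -6 + \left(-10 + R^{2}\right) = -16 + R^{2}$)
$\frac{1}{p{\left(v \left(-5 - 3\right) \right)}} = \frac{1}{-16 + \left(22 \left(-5 - 3\right)\right)^{2}} = \frac{1}{-16 + \left(22 \left(-8\right)\right)^{2}} = \frac{1}{-16 + \left(-176\right)^{2}} = \frac{1}{-16 + 30976} = \frac{1}{30960}$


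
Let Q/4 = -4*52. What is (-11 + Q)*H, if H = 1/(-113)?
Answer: 843/113 ≈ 7.4602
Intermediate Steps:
Q = -832 (Q = 4*(-4*52) = 4*(-208) = -832)
H = -1/113 ≈ -0.0088496
(-11 + Q)*H = (-11 - 832)*(-1/113) = -843*(-1/113) = 843/113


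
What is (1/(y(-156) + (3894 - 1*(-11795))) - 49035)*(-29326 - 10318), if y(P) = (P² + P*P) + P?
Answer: 124810894946056/64205 ≈ 1.9439e+9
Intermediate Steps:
y(P) = P + 2*P² (y(P) = (P² + P²) + P = 2*P² + P = P + 2*P²)
(1/(y(-156) + (3894 - 1*(-11795))) - 49035)*(-29326 - 10318) = (1/(-156*(1 + 2*(-156)) + (3894 - 1*(-11795))) - 49035)*(-29326 - 10318) = (1/(-156*(1 - 312) + (3894 + 11795)) - 49035)*(-39644) = (1/(-156*(-311) + 15689) - 49035)*(-39644) = (1/(48516 + 15689) - 49035)*(-39644) = (1/64205 - 49035)*(-39644) = -3148292174/64205*(-39644) = 124810894946056/64205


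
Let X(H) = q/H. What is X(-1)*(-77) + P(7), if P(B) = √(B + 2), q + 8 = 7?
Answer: -74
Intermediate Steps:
q = -1 (q = -8 + 7 = -1)
P(B) = √(2 + B)
X(H) = -1/H
X(-1)*(-77) + P(7) = -1/(-1)*(-77) + √(2 + 7) = -1*(-1)*(-77) + √9 = 1*(-77) + 3 = -77 + 3 = -74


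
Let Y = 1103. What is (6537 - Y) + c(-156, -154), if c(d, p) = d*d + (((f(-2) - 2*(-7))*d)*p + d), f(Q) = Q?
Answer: 317902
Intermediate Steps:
c(d, p) = d + d² + 12*d*p (c(d, p) = d*d + (((-2 - 2*(-7))*d)*p + d) = d² + (((-2 + 14)*d)*p + d) = d² + ((12*d)*p + d) = d² + (12*d*p + d) = d² + (d + 12*d*p) = d + d² + 12*d*p)
(6537 - Y) + c(-156, -154) = (6537 - 1*1103) - 156*(1 - 156 + 12*(-154)) = (6537 - 1103) - 156*(1 - 156 - 1848) = 5434 - 156*(-2003) = 5434 + 312468 = 317902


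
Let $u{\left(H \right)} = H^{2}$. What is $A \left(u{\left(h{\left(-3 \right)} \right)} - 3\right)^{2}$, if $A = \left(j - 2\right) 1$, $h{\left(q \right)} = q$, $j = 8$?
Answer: $216$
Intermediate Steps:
$A = 6$ ($A = \left(8 - 2\right) 1 = 6 \cdot 1 = 6$)
$A \left(u{\left(h{\left(-3 \right)} \right)} - 3\right)^{2} = 6 \left(\left(-3\right)^{2} - 3\right)^{2} = 6 \left(9 - 3\right)^{2} = 6 \cdot 6^{2} = 6 \cdot 36 = 216$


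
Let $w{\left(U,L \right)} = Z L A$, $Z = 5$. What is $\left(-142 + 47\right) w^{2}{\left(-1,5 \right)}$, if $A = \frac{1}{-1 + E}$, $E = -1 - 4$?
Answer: $- \frac{59375}{36} \approx -1649.3$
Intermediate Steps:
$E = -5$ ($E = -1 - 4 = -5$)
$A = - \frac{1}{6}$ ($A = \frac{1}{-1 - 5} = \frac{1}{-6} = - \frac{1}{6} \approx -0.16667$)
$w{\left(U,L \right)} = - \frac{5 L}{6}$ ($w{\left(U,L \right)} = 5 L \left(- \frac{1}{6}\right) = - \frac{5 L}{6}$)
$\left(-142 + 47\right) w^{2}{\left(-1,5 \right)} = \left(-142 + 47\right) \left(\left(- \frac{5}{6}\right) 5\right)^{2} = - 95 \left(- \frac{25}{6}\right)^{2} = \left(-95\right) \frac{625}{36} = - \frac{59375}{36}$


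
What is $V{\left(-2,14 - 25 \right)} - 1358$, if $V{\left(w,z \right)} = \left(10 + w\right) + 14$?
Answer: $-1336$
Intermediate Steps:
$V{\left(w,z \right)} = 24 + w$
$V{\left(-2,14 - 25 \right)} - 1358 = \left(24 - 2\right) - 1358 = 22 - 1358 = -1336$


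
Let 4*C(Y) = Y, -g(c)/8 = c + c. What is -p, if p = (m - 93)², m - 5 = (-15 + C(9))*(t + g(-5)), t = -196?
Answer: -1934881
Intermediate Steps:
g(c) = -16*c (g(c) = -8*(c + c) = -16*c)
C(Y) = Y/4
m = 1484 (m = 5 + (-15 + (¼)*9)*(-196 - 16*(-5)) = 5 + (-15 + 9/4)*(-196 + 80) = 5 - 51/4*(-116) = 5 + 1479 = 1484)
p = 1934881 (p = (1484 - 93)² = 1391² = 1934881)
-p = -1*1934881 = -1934881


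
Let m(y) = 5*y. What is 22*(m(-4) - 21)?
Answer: -902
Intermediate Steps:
22*(m(-4) - 21) = 22*(5*(-4) - 21) = 22*(-20 - 21) = 22*(-41) = -902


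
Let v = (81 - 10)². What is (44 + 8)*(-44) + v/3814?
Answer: -8721391/3814 ≈ -2286.7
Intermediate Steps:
v = 5041 (v = 71² = 5041)
(44 + 8)*(-44) + v/3814 = (44 + 8)*(-44) + 5041/3814 = 52*(-44) + 5041*(1/3814) = -2288 + 5041/3814 = -8721391/3814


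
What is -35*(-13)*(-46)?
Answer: -20930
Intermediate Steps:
-35*(-13)*(-46) = 455*(-46) = -20930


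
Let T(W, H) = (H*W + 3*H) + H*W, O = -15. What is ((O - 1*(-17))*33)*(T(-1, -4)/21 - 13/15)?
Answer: -2442/35 ≈ -69.771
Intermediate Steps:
T(W, H) = 3*H + 2*H*W (T(W, H) = (3*H + H*W) + H*W = 3*H + 2*H*W)
((O - 1*(-17))*33)*(T(-1, -4)/21 - 13/15) = ((-15 - 1*(-17))*33)*(-4*(3 + 2*(-1))/21 - 13/15) = ((-15 + 17)*33)*(-4*(3 - 2)*(1/21) - 13*1/15) = (2*33)*(-4*1*(1/21) - 13/15) = 66*(-4*1/21 - 13/15) = 66*(-4/21 - 13/15) = 66*(-37/35) = -2442/35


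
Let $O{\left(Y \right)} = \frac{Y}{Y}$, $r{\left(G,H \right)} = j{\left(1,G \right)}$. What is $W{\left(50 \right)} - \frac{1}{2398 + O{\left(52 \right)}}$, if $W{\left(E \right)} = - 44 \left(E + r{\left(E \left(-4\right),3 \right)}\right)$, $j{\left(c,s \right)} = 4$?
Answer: $- \frac{5700025}{2399} \approx -2376.0$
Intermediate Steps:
$r{\left(G,H \right)} = 4$
$O{\left(Y \right)} = 1$
$W{\left(E \right)} = -176 - 44 E$ ($W{\left(E \right)} = - 44 \left(E + 4\right) = - 44 \left(4 + E\right) = -176 - 44 E$)
$W{\left(50 \right)} - \frac{1}{2398 + O{\left(52 \right)}} = \left(-176 - 2200\right) - \frac{1}{2398 + 1} = \left(-176 - 2200\right) - \frac{1}{2399} = -2376 - \frac{1}{2399} = - \frac{5700025}{2399}$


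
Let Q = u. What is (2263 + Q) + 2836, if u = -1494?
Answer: 3605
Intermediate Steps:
Q = -1494
(2263 + Q) + 2836 = (2263 - 1494) + 2836 = 769 + 2836 = 3605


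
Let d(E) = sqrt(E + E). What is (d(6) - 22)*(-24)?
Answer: 528 - 48*sqrt(3) ≈ 444.86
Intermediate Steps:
d(E) = sqrt(2)*sqrt(E) (d(E) = sqrt(2*E) = sqrt(2)*sqrt(E))
(d(6) - 22)*(-24) = (sqrt(2)*sqrt(6) - 22)*(-24) = (2*sqrt(3) - 22)*(-24) = (-22 + 2*sqrt(3))*(-24) = 528 - 48*sqrt(3)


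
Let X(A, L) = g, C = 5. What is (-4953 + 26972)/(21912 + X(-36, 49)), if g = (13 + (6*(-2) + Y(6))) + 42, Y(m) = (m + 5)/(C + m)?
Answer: 22019/21956 ≈ 1.0029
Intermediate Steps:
Y(m) = 1 (Y(m) = (m + 5)/(5 + m) = (5 + m)/(5 + m) = 1)
g = 44 (g = (13 + (6*(-2) + 1)) + 42 = (13 + (-12 + 1)) + 42 = (13 - 11) + 42 = 2 + 42 = 44)
X(A, L) = 44
(-4953 + 26972)/(21912 + X(-36, 49)) = (-4953 + 26972)/(21912 + 44) = 22019/21956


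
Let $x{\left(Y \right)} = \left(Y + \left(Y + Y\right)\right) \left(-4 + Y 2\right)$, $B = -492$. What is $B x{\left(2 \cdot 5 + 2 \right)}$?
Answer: $-354240$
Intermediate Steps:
$x{\left(Y \right)} = 3 Y \left(-4 + 2 Y\right)$ ($x{\left(Y \right)} = \left(Y + 2 Y\right) \left(-4 + 2 Y\right) = 3 Y \left(-4 + 2 Y\right)$)
$B x{\left(2 \cdot 5 + 2 \right)} = - 492 \cdot 6 \left(2 \cdot 5 + 2\right) \left(-2 + \left(2 \cdot 5 + 2\right)\right) = - 492 \cdot 6 \left(10 + 2\right) \left(-2 + \left(10 + 2\right)\right) = - 492 \cdot 6 \cdot 12 \left(-2 + 12\right) = - 492 \cdot 6 \cdot 12 \cdot 10 = \left(-492\right) 720 = -354240$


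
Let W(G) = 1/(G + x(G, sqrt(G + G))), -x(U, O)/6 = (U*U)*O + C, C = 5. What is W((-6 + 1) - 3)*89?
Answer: -1691/1180370 + 34176*I/590185 ≈ -0.0014326 + 0.057907*I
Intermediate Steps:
x(U, O) = -30 - 6*O*U**2 (x(U, O) = -6*((U*U)*O + 5) = -6*(U**2*O + 5) = -6*(O*U**2 + 5) = -6*(5 + O*U**2) = -30 - 6*O*U**2)
W(G) = 1/(-30 + G - 6*sqrt(2)*G**(5/2)) (W(G) = 1/(G + (-30 - 6*sqrt(G + G)*G**2)) = 1/(G + (-30 - 6*sqrt(2*G)*G**2)) = 1/(G + (-30 - 6*sqrt(2)*sqrt(G)*G**2)) = 1/(G + (-30 - 6*sqrt(2)*G**(5/2))) = 1/(-30 + G - 6*sqrt(2)*G**(5/2)))
W((-6 + 1) - 3)*89 = 89/(-30 + ((-6 + 1) - 3) - 6*sqrt(2)*((-6 + 1) - 3)**(5/2)) = 89/(-30 + (-5 - 3) - 6*sqrt(2)*(-5 - 3)**(5/2)) = 89/(-30 - 8 - 6*sqrt(2)*(-8)**(5/2)) = 89/(-30 - 8 - 6*sqrt(2)*128*I*sqrt(2)) = 89/(-30 - 8 - 1536*I) = 89/(-38 - 1536*I) = ((-38 + 1536*I)/2360740)*89 = 89*(-38 + 1536*I)/2360740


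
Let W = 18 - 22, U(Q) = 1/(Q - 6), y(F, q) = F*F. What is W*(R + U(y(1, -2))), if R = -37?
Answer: 744/5 ≈ 148.80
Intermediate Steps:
y(F, q) = F²
U(Q) = 1/(-6 + Q)
W = -4
W*(R + U(y(1, -2))) = -4*(-37 + 1/(-6 + 1²)) = -4*(-37 + 1/(-6 + 1)) = -4*(-37 + 1/(-5)) = -4*(-37 - ⅕) = -4*(-186/5) = 744/5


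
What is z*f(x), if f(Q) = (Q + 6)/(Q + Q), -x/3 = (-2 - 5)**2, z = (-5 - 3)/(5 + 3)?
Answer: -47/98 ≈ -0.47959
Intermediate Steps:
z = -1 (z = -8/8 = -8*1/8 = -1)
x = -147 (x = -3*(-2 - 5)**2 = -3*(-7)**2 = -3*49 = -147)
f(Q) = (6 + Q)/(2*Q) (f(Q) = (6 + Q)/((2*Q)) = (6 + Q)*(1/(2*Q)) = (6 + Q)/(2*Q))
z*f(x) = -(6 - 147)/(2*(-147)) = -(-1)*(-141)/(2*147) = -1*47/98 = -47/98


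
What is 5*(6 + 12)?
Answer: 90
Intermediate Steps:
5*(6 + 12) = 5*18 = 90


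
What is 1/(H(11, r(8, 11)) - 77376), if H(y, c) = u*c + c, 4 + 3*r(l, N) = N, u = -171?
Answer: -3/233318 ≈ -1.2858e-5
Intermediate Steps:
r(l, N) = -4/3 + N/3
H(y, c) = -170*c (H(y, c) = -171*c + c = -170*c)
1/(H(11, r(8, 11)) - 77376) = 1/(-170*(-4/3 + (⅓)*11) - 77376) = 1/(-170*(-4/3 + 11/3) - 77376) = 1/(-170*7/3 - 77376) = 1/(-1190/3 - 77376) = 1/(-233318/3) = -3/233318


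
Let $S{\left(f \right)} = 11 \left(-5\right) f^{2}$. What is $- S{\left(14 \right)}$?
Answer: $10780$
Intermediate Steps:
$S{\left(f \right)} = - 55 f^{2}$
$- S{\left(14 \right)} = - \left(-55\right) 14^{2} = - \left(-55\right) 196 = \left(-1\right) \left(-10780\right) = 10780$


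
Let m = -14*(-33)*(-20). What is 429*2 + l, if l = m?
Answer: -8382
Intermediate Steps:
m = -9240 (m = 462*(-20) = -9240)
l = -9240
429*2 + l = 429*2 - 9240 = 858 - 9240 = -8382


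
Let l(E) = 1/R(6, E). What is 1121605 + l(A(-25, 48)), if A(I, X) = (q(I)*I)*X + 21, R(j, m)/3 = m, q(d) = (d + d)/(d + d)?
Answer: 3967116884/3537 ≈ 1.1216e+6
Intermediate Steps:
q(d) = 1 (q(d) = (2*d)/((2*d)) = (2*d)*(1/(2*d)) = 1)
R(j, m) = 3*m
A(I, X) = 21 + I*X (A(I, X) = (1*I)*X + 21 = I*X + 21 = 21 + I*X)
l(E) = 1/(3*E)
1121605 + l(A(-25, 48)) = 1121605 + 1/(3*(21 - 25*48)) = 1121605 + 1/(3*(21 - 1200)) = 1121605 + (1/3)/(-1179) = 1121605 + (1/3)*(-1/1179) = 1121605 - 1/3537 = 3967116884/3537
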